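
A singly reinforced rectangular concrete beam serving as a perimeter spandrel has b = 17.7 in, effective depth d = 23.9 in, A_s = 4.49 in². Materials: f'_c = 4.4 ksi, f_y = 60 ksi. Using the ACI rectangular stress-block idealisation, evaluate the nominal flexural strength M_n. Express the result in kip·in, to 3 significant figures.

M_n ≈ 5890 kip·in

T = A_s f_y = 4.49 × 60 = 269.4 kips.
a = T/(0.85 f'_c b) = 269.4/(0.85 × 4.4 × 17.7) = 4.070 in.
M_n = T(d − a/2) = 269.4 × (23.9 − 2.035) = 5890.4 kip·in.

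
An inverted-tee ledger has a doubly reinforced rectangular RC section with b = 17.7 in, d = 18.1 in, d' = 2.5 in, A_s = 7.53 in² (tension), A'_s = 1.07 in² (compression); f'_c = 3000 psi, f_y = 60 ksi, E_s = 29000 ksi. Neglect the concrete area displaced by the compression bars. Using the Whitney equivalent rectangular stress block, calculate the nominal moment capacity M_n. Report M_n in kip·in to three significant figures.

M_n ≈ 6350 kip·in

Assume both steels yield.
a = (A_s − A'_s) f_y/(0.85 f'_c b) = (7.53 − 1.07) × 60/(0.85 × 3 × 17.7) = 8.588 in.
c = a/β₁ = 8.588/0.85 = 10.104 in; ε'_s = 0.003(c − d')/c = 0.0023 ≥ ε_y = 0.0021, so the compression steel yields.
M_n = (A_s − A'_s) f_y (d − a/2) + A'_s f_y (d − d') = 387.6 × (18.1 − 4.294) + 64.2 × (18.1 − 2.5) = 5351.2 + 1001.5 = 6352.7 kip·in.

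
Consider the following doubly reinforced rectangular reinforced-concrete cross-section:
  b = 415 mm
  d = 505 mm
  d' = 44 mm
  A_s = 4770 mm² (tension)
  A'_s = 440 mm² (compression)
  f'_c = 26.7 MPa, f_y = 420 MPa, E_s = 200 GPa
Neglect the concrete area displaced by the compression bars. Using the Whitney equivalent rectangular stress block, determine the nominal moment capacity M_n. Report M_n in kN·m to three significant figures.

Assume both tension and compression steel yield.
Net tension couple steel: A_s − A'_s = 4330 mm².
a = (A_s − A'_s) f_y / (0.85 f'_c b) = 1818600/(0.85 × 26.7 × 415) = 193.09 mm.
c = a/β₁ = 193.09/0.85 = 227.16 mm; ε'_s = 0.003(c − d')/c = 0.0024 ≥ f_y/E_s = 0.0021, so compression steel does yield.
M_n = (A_s − A'_s) f_y (d − a/2) + A'_s f_y (d − d') = [1818600 × (505 − 96.545) + 184800 × (505 − 44)] × 10⁻⁶ = 742.82 + 85.19 = 828.01 kN·m.

M_n ≈ 828 kN·m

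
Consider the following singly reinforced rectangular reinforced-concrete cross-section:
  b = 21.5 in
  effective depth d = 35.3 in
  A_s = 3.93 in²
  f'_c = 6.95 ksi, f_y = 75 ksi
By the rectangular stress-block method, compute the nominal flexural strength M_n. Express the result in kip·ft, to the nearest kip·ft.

T = A_s f_y = 3.93 × 75 = 294.75 kips.
a = T/(0.85 f'_c b) = 294.75/(0.85 × 6.95 × 21.5) = 2.321 in.
M_n = T(d − a/2) = 294.75 × (35.3 − 1.1605) = 10062.6 kip·in = 10062.6/12 = 838.55 kip·ft.

M_n ≈ 839 kip·ft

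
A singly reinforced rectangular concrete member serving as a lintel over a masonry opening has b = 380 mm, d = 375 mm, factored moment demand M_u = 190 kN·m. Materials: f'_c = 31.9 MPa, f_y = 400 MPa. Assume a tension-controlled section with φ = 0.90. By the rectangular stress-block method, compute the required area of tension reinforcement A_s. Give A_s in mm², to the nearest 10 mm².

M_n = M_u/φ = 190/0.90 = 211.111 kN·m.
With M_n = 0.85 f'_c a b (d − a/2), solve the quadratic for a:
a = d − √(d² − 2M_n/(0.85 f'_c b)) = 375 − √(375² − 2 × 211.111×10⁶/(0.85 × 31.9 × 380)) = 59.33 mm.
A_s = 0.85 f'_c a b / f_y = 0.85 × 31.9 × 59.33 × 380 / 400 = 1528.3 mm².

A_s ≈ 1530 mm²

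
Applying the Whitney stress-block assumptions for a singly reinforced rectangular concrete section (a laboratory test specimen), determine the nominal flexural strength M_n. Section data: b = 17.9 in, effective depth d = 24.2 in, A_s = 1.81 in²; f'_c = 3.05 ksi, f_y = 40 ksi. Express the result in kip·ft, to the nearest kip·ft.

M_n ≈ 141 kip·ft

T = A_s f_y = 1.81 × 40 = 72.4 kips.
a = T/(0.85 f'_c b) = 72.4/(0.85 × 3.05 × 17.9) = 1.560 in.
M_n = T(d − a/2) = 72.4 × (24.2 − 0.78) = 1695.6 kip·in = 1695.6/12 = 141.30 kip·ft.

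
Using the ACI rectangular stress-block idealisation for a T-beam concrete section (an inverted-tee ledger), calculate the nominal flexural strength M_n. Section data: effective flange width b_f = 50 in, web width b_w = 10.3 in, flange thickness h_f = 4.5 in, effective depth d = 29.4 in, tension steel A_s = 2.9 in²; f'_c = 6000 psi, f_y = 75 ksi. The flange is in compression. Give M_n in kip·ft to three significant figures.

Tension: T = A_s f_y = 2.9 × 75 = 217.5 kips.
Try a within the flange: a = T/(0.85 f'_c b_f) = 217.5/(0.85 × 6 × 50) = 0.853 in.
Since a = 0.853 ≤ h_f = 4.5 in, the stress block lies entirely in the flange; analyse as a rectangular beam of width b_f.
M_n = T(d − a/2) = 217.5 × (29.4 − 0.4265) = 6301.7 kip·in.
M_n = 6301.7/12 = 525.14 kip·ft.

M_n ≈ 525 kip·ft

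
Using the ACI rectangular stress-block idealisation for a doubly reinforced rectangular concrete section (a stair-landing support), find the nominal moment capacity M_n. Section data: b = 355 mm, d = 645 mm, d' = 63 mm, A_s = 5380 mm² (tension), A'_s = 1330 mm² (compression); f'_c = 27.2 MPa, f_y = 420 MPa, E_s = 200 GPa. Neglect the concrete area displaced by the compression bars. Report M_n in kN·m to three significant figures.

Assume both tension and compression steel yield.
Net tension couple steel: A_s − A'_s = 4050 mm².
a = (A_s − A'_s) f_y / (0.85 f'_c b) = 1701000/(0.85 × 27.2 × 355) = 207.25 mm.
c = a/β₁ = 207.25/0.85 = 243.82 mm; ε'_s = 0.003(c − d')/c = 0.0022 ≥ f_y/E_s = 0.0021, so compression steel does yield.
M_n = (A_s − A'_s) f_y (d − a/2) + A'_s f_y (d − d') = [1701000 × (645 − 103.625) + 558600 × (645 − 63)] × 10⁻⁶ = 920.88 + 325.11 = 1245.99 kN·m.

M_n ≈ 1250 kN·m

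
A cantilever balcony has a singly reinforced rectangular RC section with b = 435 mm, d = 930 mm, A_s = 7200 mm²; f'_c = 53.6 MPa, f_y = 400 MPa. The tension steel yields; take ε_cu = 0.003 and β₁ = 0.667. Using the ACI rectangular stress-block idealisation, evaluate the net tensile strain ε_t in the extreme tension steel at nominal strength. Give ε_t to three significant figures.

a = A_s f_y/(0.85 f'_c b) = 145.32 mm.
β₁ = 0.667, so c = a/β₁ = 145.32/0.667 = 217.87 mm.
From the linear strain diagram with ε_cu = 0.003: ε_t = 0.003 (d − c)/c = 0.003 × (930 − 217.87)/217.87 = 0.00981.
Since ε_t ≥ 0.005, the section is tension-controlled.

ε_t ≈ 0.00981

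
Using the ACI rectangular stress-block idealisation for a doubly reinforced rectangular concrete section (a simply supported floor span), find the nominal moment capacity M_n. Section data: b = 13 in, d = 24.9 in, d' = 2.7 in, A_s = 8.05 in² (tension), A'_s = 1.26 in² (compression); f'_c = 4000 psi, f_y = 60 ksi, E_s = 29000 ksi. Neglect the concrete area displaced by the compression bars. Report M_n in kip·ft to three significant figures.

Assume both steels yield.
a = (A_s − A'_s) f_y/(0.85 f'_c b) = (8.05 − 1.26) × 60/(0.85 × 4 × 13) = 9.217 in.
c = a/β₁ = 9.217/0.85 = 10.844 in; ε'_s = 0.003(c − d')/c = 0.0023 ≥ ε_y = 0.0021, so the compression steel yields.
M_n = (A_s − A'_s) f_y (d − a/2) + A'_s f_y (d − d') = 407.4 × (24.9 − 4.6085) + 75.6 × (24.9 − 2.7) = 8266.8 + 1678.3 = 9945.1 kip·in = 9945.1/12 = 828.76 kip·ft.

M_n ≈ 829 kip·ft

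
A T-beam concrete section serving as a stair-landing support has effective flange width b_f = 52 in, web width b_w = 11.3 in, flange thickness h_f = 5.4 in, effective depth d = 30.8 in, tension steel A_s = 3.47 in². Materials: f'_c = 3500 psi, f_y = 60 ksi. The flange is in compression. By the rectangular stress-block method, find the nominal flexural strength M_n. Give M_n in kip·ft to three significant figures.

Tension: T = A_s f_y = 3.47 × 60 = 208.2 kips.
Try a within the flange: a = T/(0.85 f'_c b_f) = 208.2/(0.85 × 3.5 × 52) = 1.346 in.
Since a = 1.346 ≤ h_f = 5.4 in, the stress block lies entirely in the flange; analyse as a rectangular beam of width b_f.
M_n = T(d − a/2) = 208.2 × (30.8 − 0.673) = 6272.4 kip·in.
M_n = 6272.4/12 = 522.70 kip·ft.

M_n ≈ 523 kip·ft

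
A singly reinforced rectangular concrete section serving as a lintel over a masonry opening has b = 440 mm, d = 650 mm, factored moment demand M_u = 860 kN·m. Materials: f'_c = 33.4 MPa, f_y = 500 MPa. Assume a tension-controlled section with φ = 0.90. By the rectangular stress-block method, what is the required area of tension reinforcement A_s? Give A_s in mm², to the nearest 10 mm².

A_s ≈ 3270 mm²

M_n = M_u/φ = 860/0.90 = 955.556 kN·m.
With M_n = 0.85 f'_c a b (d − a/2), solve the quadratic for a:
a = d − √(d² − 2M_n/(0.85 f'_c b)) = 650 − √(650² − 2 × 955.556×10⁶/(0.85 × 33.4 × 440)) = 130.86 mm.
A_s = 0.85 f'_c a b / f_y = 0.85 × 33.4 × 130.86 × 440 / 500 = 3269.3 mm².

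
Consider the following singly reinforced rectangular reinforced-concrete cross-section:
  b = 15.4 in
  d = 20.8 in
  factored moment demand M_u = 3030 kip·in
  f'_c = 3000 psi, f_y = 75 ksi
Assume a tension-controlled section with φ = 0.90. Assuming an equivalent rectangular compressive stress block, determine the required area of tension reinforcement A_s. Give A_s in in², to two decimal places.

A_s ≈ 2.43 in²

M_n = M_u/φ = 3030/0.90 = 3366.67 kip·in.
From M_n = 0.85 f'_c a b (d − a/2):
a = d − √(d² − 2M_n/(0.85 f'_c b)) = 20.8 − √(20.8² − 2 × 3366.67/(0.85 × 3 × 15.4)) = 4.639 in.
A_s = 0.85 f'_c a b / f_y = 0.85 × 3 × 4.639 × 15.4 / 75 = 2.429 in².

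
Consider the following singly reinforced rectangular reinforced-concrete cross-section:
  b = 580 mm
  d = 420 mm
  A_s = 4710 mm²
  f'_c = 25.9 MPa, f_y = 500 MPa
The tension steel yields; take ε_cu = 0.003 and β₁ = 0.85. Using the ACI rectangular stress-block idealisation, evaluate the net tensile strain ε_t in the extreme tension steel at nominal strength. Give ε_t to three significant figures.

a = A_s f_y/(0.85 f'_c b) = 184.44 mm.
β₁ = 0.85, so c = a/β₁ = 184.44/0.85 = 216.99 mm.
From the linear strain diagram with ε_cu = 0.003: ε_t = 0.003 (d − c)/c = 0.003 × (420 − 216.99)/216.99 = 0.00281.
ε_t < 0.004 — the section is over-reinforced for flexure under ACI limits.

ε_t ≈ 0.00281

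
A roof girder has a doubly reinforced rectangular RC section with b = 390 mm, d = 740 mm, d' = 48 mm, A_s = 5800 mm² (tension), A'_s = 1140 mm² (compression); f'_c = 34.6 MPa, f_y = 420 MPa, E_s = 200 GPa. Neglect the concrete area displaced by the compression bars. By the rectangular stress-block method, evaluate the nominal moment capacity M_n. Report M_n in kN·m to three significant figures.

Assume both tension and compression steel yield.
Net tension couple steel: A_s − A'_s = 4660 mm².
a = (A_s − A'_s) f_y / (0.85 f'_c b) = 1957200/(0.85 × 34.6 × 390) = 170.64 mm.
c = a/β₁ = 170.64/0.803 = 212.50 mm; ε'_s = 0.003(c − d')/c = 0.0023 ≥ f_y/E_s = 0.0021, so compression steel does yield.
M_n = (A_s − A'_s) f_y (d − a/2) + A'_s f_y (d − d') = [1957200 × (740 − 85.32) + 478800 × (740 − 48)] × 10⁻⁶ = 1281.34 + 331.33 = 1612.67 kN·m.

M_n ≈ 1610 kN·m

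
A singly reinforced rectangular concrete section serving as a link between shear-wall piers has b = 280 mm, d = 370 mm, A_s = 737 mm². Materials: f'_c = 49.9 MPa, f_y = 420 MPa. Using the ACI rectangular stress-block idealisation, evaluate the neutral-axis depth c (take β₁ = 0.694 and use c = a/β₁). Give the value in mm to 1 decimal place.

T = A_s f_y = 737 × 420 = 309540 N = 309.54 kN.
Setting C = 0.85 f'_c a b equal to T: a = 309540/(0.85 × 49.9 × 280) = 26.064 mm.
With β₁ = 0.694, c = a/β₁ = 26.064/0.694 = 37.6 mm.

c ≈ 37.6 mm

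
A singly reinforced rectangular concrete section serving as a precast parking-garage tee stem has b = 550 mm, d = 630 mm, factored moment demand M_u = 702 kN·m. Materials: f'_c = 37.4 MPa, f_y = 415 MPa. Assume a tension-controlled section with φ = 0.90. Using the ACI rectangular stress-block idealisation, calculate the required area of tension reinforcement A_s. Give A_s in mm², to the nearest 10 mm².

A_s ≈ 3170 mm²

M_n = M_u/φ = 702/0.90 = 780 kN·m.
With M_n = 0.85 f'_c a b (d − a/2), solve the quadratic for a:
a = d − √(d² − 2M_n/(0.85 f'_c b)) = 630 − √(630² − 2 × 780×10⁶/(0.85 × 37.4 × 550)) = 75.31 mm.
A_s = 0.85 f'_c a b / f_y = 0.85 × 37.4 × 75.31 × 550 / 415 = 3172.9 mm².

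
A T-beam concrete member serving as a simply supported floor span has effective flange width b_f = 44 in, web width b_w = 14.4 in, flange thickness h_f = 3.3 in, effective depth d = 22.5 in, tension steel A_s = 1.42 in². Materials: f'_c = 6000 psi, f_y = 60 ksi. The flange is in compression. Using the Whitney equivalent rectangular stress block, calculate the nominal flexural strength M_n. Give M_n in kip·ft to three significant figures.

Tension: T = A_s f_y = 1.42 × 60 = 85.2 kips.
Try a within the flange: a = T/(0.85 f'_c b_f) = 85.2/(0.85 × 6 × 44) = 0.380 in.
Since a = 0.380 ≤ h_f = 3.3 in, the stress block lies entirely in the flange; analyse as a rectangular beam of width b_f.
M_n = T(d − a/2) = 85.2 × (22.5 − 0.19) = 1900.8 kip·in.
M_n = 1900.8/12 = 158.40 kip·ft.

M_n ≈ 158 kip·ft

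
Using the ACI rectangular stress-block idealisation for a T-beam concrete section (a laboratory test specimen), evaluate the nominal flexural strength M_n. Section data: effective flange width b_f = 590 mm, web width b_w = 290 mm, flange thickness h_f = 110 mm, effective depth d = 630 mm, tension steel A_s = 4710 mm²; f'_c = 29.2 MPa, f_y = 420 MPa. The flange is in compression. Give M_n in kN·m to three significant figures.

Tension: T = A_s f_y = 4710 × 420 = 1978200 N.
Try a within the flange: a = T/(0.85 f'_c b_f) = 1978200/(0.85 × 29.2 × 590) = 135.09 mm.
a = 135.09 > h_f = 110 mm: the block extends into the web. Split into flange-overhang and web parts.
C_f = 0.85 f'_c (b_f − b_w) h_f = 0.85 × 29.2 × (590 − 290) × 110 = 819060 N.
Remaining web compression depth: a_w = (T − C_f)/(0.85 f'_c b_w) = (1978200 − 819060)/(0.85 × 29.2 × 290) = 161.04 mm.
M_n = C_f(d − h_f/2) + (T − C_f)(d − a_w/2) = 819060 × (630 − 55) + 1159140 × (630 − 80.52) = 470.96 + 636.92 = 1107.88 × 10⁶ N·mm.
M_n = 1107.88 kN·m.

M_n ≈ 1110 kN·m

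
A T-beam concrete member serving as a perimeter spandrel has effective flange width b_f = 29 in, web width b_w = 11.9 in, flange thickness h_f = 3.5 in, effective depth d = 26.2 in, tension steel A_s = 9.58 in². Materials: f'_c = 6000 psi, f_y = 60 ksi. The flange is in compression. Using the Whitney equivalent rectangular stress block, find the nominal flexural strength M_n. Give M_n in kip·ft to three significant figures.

M_n ≈ 1160 kip·ft

Tension: T = A_s f_y = 9.58 × 60 = 574.8 kips.
Try a within the flange: a = T/(0.85 f'_c b_f) = 574.8/(0.85 × 6 × 29) = 3.886 in.
a = 3.886 > h_f = 3.5 in: the block extends into the web. Split into flange-overhang and web parts.
C_f = 0.85 f'_c (b_f − b_w) h_f = 0.85 × 6 × (29 − 11.9) × 3.5 = 305.2 kips.
Remaining web compression depth: a_w = (T − C_f)/(0.85 f'_c b_w) = (574.8 − 305.2)/(0.85 × 6 × 11.9) = 4.442 in.
M_n = C_f(d − h_f/2) + (T − C_f)(d − a_w/2) = 305.2 × (26.2 − 1.75) + 269.6 × (26.2 − 2.221) = 7462.1 + 6464.7 = 13926.8 kip·in.
M_n = 13926.8/12 = 1160.57 kip·ft.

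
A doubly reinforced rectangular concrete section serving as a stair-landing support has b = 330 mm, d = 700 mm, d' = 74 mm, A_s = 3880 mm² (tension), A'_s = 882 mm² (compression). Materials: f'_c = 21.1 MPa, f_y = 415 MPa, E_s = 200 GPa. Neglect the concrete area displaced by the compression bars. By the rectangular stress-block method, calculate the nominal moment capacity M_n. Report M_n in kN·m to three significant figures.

M_n ≈ 969 kN·m

Assume both tension and compression steel yield.
Net tension couple steel: A_s − A'_s = 2998 mm².
a = (A_s − A'_s) f_y / (0.85 f'_c b) = 1244170/(0.85 × 21.1 × 330) = 210.22 mm.
c = a/β₁ = 210.22/0.85 = 247.32 mm; ε'_s = 0.003(c − d')/c = 0.0021 ≥ f_y/E_s = 0.0021, so compression steel does yield.
M_n = (A_s − A'_s) f_y (d − a/2) + A'_s f_y (d − d') = [1244170 × (700 − 105.11) + 366030 × (700 − 74)] × 10⁻⁶ = 740.14 + 229.13 = 969.27 kN·m.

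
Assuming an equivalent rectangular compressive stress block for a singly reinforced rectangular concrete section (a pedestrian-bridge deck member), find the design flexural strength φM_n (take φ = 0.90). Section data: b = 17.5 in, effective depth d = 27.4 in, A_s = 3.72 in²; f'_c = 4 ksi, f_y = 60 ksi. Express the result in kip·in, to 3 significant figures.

φM_n ≈ 5130 kip·in

T = A_s f_y = 3.72 × 60 = 223.2 kips.
a = T/(0.85 f'_c b) = 223.2/(0.85 × 4 × 17.5) = 3.751 in.
M_n = T(d − a/2) = 223.2 × (27.4 − 1.8755) = 5697.1 kip·in.
φM_n = 0.90 × 5697.1 = 5127.4 kip·in.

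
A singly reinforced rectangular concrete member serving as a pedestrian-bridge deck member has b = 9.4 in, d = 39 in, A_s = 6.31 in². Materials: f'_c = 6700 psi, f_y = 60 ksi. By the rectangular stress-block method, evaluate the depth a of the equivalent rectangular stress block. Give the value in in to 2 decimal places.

a ≈ 7.07 in

T = A_s f_y = 6.31 × 60 = 378.6 kips.
a = T/(0.85 f'_c b) = 378.6/(0.85 × 6.7 × 9.4) = 7.07 in.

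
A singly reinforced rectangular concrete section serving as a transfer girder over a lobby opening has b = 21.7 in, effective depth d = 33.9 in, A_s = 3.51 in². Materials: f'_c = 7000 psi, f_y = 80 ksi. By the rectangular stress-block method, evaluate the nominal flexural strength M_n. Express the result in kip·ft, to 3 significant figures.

T = A_s f_y = 3.51 × 80 = 280.8 kips.
a = T/(0.85 f'_c b) = 280.8/(0.85 × 7 × 21.7) = 2.175 in.
M_n = T(d − a/2) = 280.8 × (33.9 − 1.0875) = 9213.8 kip·in = 9213.8/12 = 767.82 kip·ft.

M_n ≈ 768 kip·ft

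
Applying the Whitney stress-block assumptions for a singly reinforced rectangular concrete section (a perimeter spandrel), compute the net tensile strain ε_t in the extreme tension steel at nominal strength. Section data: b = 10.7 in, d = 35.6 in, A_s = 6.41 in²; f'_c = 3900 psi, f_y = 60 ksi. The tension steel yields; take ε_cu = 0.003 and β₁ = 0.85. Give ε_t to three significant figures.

ε_t ≈ 0.00537

a = A_s f_y/(0.85 f'_c b) = 10.843 in.
β₁ = 0.85, so c = a/β₁ = 10.843/0.85 = 12.756 in.
From the linear strain diagram with ε_cu = 0.003: ε_t = 0.003 (d − c)/c = 0.003 × (35.6 − 12.756)/12.756 = 0.00537.
Since ε_t ≥ 0.005, the section is tension-controlled.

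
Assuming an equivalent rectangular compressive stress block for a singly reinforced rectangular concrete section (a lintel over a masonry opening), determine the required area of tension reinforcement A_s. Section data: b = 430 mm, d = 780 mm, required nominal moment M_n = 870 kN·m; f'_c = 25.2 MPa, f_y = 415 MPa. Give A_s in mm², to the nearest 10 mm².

A_s ≈ 2940 mm²

With M_n = 0.85 f'_c a b (d − a/2), solve the quadratic for a:
a = d − √(d² − 2M_n/(0.85 f'_c b)) = 780 − √(780² − 2 × 870×10⁶/(0.85 × 25.2 × 430)) = 132.32 mm.
A_s = 0.85 f'_c a b / f_y = 0.85 × 25.2 × 132.32 × 430 / 415 = 2936.7 mm².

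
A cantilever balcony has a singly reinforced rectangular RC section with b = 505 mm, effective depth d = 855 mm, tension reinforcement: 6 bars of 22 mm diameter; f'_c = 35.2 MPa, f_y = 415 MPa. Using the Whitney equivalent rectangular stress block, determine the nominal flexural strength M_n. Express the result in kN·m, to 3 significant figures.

M_n ≈ 779 kN·m

A_s = 6 × 380 = 2280 mm².
T = A_s f_y = 2280 × 415 = 946200 N = 946.2 kN.
From C = T: a = T/(0.85 f'_c b) = 946200/(0.85 × 35.2 × 505) = 62.62 mm.
M_n = T(d − a/2) = 946.2 kN × (855 − 31.31) mm = 779.38 kN·m.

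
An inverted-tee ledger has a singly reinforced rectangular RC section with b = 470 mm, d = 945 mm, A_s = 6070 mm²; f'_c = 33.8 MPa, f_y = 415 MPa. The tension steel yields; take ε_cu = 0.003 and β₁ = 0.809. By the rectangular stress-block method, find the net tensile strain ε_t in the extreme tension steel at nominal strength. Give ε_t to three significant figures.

ε_t ≈ 0.00929

a = A_s f_y/(0.85 f'_c b) = 186.55 mm.
β₁ = 0.809, so c = a/β₁ = 186.55/0.809 = 230.59 mm.
From the linear strain diagram with ε_cu = 0.003: ε_t = 0.003 (d − c)/c = 0.003 × (945 − 230.59)/230.59 = 0.00929.
Since ε_t ≥ 0.005, the section is tension-controlled.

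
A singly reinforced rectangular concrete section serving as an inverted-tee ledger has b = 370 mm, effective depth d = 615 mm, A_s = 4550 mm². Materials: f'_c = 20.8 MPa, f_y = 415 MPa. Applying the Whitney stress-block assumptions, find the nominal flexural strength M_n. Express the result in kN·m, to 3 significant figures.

M_n ≈ 889 kN·m

T = A_s f_y = 4550 × 415 = 1888250 N = 1888.25 kN.
From C = T: a = T/(0.85 f'_c b) = 1888250/(0.85 × 20.8 × 370) = 288.65 mm.
M_n = T(d − a/2) = 1888.25 kN × (615 − 144.325) mm = 888.75 kN·m.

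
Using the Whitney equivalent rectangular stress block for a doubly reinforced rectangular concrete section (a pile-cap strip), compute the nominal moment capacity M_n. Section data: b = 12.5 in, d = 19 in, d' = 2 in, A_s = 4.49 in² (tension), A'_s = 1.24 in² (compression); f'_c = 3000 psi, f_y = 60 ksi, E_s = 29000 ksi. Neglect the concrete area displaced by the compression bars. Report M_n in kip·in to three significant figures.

Assume both steels yield.
a = (A_s − A'_s) f_y/(0.85 f'_c b) = (4.49 − 1.24) × 60/(0.85 × 3 × 12.5) = 6.118 in.
c = a/β₁ = 6.118/0.85 = 7.198 in; ε'_s = 0.003(c − d')/c = 0.0022 ≥ ε_y = 0.0021, so the compression steel yields.
M_n = (A_s − A'_s) f_y (d − a/2) + A'_s f_y (d − d') = 195 × (19 − 3.059) + 74.4 × (19 − 2) = 3108.5 + 1264.8 = 4373.3 kip·in.

M_n ≈ 4370 kip·in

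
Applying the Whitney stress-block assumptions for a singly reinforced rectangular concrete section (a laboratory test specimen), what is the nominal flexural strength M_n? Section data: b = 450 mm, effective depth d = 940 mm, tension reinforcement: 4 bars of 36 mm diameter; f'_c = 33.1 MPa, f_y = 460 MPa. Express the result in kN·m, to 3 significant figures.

A_s = 4 × 1018 = 4072 mm².
T = A_s f_y = 4072 × 460 = 1873120 N = 1873.12 kN.
From C = T: a = T/(0.85 f'_c b) = 1873120/(0.85 × 33.1 × 450) = 147.95 mm.
M_n = T(d − a/2) = 1873.12 kN × (940 − 73.975) mm = 1622.17 kN·m.

M_n ≈ 1620 kN·m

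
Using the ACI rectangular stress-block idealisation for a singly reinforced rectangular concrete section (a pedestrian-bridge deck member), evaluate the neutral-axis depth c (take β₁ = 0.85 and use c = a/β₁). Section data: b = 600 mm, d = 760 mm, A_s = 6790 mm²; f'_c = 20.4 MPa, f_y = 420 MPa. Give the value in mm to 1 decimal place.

c ≈ 322.5 mm

T = A_s f_y = 6790 × 420 = 2851800 N = 2851.8 kN.
Setting C = 0.85 f'_c a b equal to T: a = 2851800/(0.85 × 20.4 × 600) = 274.106 mm.
With β₁ = 0.85, c = a/β₁ = 274.106/0.85 = 322.5 mm.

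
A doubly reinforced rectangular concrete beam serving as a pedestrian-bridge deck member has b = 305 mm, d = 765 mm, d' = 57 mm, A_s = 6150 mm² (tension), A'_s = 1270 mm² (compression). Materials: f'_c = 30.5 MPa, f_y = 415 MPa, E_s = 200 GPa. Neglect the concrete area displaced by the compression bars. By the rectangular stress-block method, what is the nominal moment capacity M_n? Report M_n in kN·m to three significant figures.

M_n ≈ 1660 kN·m

Assume both tension and compression steel yield.
Net tension couple steel: A_s − A'_s = 4880 mm².
a = (A_s − A'_s) f_y / (0.85 f'_c b) = 2025200/(0.85 × 30.5 × 305) = 256.12 mm.
c = a/β₁ = 256.12/0.832 = 307.84 mm; ε'_s = 0.003(c − d')/c = 0.0024 ≥ f_y/E_s = 0.0021, so compression steel does yield.
M_n = (A_s − A'_s) f_y (d − a/2) + A'_s f_y (d − d') = [2025200 × (765 − 128.06) + 527050 × (765 − 57)] × 10⁻⁶ = 1289.93 + 373.15 = 1663.08 kN·m.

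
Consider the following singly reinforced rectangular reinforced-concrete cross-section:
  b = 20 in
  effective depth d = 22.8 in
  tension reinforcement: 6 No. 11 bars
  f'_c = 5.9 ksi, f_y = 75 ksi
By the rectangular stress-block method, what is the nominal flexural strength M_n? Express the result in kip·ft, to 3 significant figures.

A_s = 6 × 1.56 = 9.36 in².
T = A_s f_y = 9.36 × 75 = 702 kips.
a = T/(0.85 f'_c b) = 702/(0.85 × 5.9 × 20) = 6.999 in.
M_n = T(d − a/2) = 702 × (22.8 − 3.4995) = 13549.0 kip·in = 13549.0/12 = 1129.08 kip·ft.

M_n ≈ 1130 kip·ft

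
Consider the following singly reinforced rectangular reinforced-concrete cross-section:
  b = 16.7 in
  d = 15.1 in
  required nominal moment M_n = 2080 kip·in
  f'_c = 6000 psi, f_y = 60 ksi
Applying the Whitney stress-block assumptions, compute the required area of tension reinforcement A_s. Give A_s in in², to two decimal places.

A_s ≈ 2.43 in²

From M_n = 0.85 f'_c a b (d − a/2):
a = d − √(d² − 2M_n/(0.85 f'_c b)) = 15.1 − √(15.1² − 2 × 2080/(0.85 × 6 × 16.7)) = 1.715 in.
A_s = 0.85 f'_c a b / f_y = 0.85 × 6 × 1.715 × 16.7 / 60 = 2.434 in².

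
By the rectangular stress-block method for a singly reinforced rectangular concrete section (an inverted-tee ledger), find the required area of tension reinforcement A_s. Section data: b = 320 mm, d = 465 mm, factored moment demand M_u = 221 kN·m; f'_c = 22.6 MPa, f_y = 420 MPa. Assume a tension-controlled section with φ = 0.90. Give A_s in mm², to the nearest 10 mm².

A_s ≈ 1400 mm²

M_n = M_u/φ = 221/0.90 = 245.556 kN·m.
With M_n = 0.85 f'_c a b (d − a/2), solve the quadratic for a:
a = d − √(d² − 2M_n/(0.85 f'_c b)) = 465 − √(465² − 2 × 245.556×10⁶/(0.85 × 22.6 × 320)) = 95.77 mm.
A_s = 0.85 f'_c a b / f_y = 0.85 × 22.6 × 95.77 × 320 / 420 = 1401.7 mm².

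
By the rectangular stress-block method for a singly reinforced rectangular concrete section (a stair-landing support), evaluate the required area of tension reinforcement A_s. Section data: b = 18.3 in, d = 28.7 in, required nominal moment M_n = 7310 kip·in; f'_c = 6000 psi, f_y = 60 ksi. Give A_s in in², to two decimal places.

A_s ≈ 4.47 in²

From M_n = 0.85 f'_c a b (d − a/2):
a = d − √(d² − 2M_n/(0.85 f'_c b)) = 28.7 − √(28.7² − 2 × 7310/(0.85 × 6 × 18.3)) = 2.873 in.
A_s = 0.85 f'_c a b / f_y = 0.85 × 6 × 2.873 × 18.3 / 60 = 4.469 in².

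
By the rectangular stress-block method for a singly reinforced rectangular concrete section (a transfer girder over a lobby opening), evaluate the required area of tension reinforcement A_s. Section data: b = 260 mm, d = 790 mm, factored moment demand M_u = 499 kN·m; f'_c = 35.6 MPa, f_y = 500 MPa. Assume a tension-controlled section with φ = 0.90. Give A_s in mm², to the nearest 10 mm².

M_n = M_u/φ = 499/0.90 = 554.444 kN·m.
With M_n = 0.85 f'_c a b (d − a/2), solve the quadratic for a:
a = d − √(d² − 2M_n/(0.85 f'_c b)) = 790 − √(790² − 2 × 554.444×10⁶/(0.85 × 35.6 × 260)) = 94.91 mm.
A_s = 0.85 f'_c a b / f_y = 0.85 × 35.6 × 94.91 × 260 / 500 = 1493.4 mm².

A_s ≈ 1490 mm²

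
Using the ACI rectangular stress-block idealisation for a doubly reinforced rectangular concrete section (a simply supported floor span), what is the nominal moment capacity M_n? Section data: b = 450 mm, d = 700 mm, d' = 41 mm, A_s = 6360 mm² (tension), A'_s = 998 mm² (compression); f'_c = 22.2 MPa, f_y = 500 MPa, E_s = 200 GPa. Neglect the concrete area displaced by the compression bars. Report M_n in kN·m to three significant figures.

M_n ≈ 1780 kN·m

Assume both tension and compression steel yield.
Net tension couple steel: A_s − A'_s = 5362 mm².
a = (A_s − A'_s) f_y / (0.85 f'_c b) = 2681000/(0.85 × 22.2 × 450) = 315.73 mm.
c = a/β₁ = 315.73/0.85 = 371.45 mm; ε'_s = 0.003(c − d')/c = 0.0027 ≥ f_y/E_s = 0.0025, so compression steel does yield.
M_n = (A_s − A'_s) f_y (d − a/2) + A'_s f_y (d − d') = [2681000 × (700 − 157.865) + 499000 × (700 − 41)] × 10⁻⁶ = 1453.46 + 328.84 = 1782.30 kN·m.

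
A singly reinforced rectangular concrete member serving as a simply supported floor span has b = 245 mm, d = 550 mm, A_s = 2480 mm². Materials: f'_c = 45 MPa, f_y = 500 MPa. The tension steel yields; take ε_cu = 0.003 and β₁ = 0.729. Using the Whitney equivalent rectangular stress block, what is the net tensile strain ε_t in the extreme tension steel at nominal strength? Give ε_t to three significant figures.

ε_t ≈ 0.00609

a = A_s f_y/(0.85 f'_c b) = 132.32 mm.
β₁ = 0.729, so c = a/β₁ = 132.32/0.729 = 181.51 mm.
From the linear strain diagram with ε_cu = 0.003: ε_t = 0.003 (d − c)/c = 0.003 × (550 − 181.51)/181.51 = 0.00609.
Since ε_t ≥ 0.005, the section is tension-controlled.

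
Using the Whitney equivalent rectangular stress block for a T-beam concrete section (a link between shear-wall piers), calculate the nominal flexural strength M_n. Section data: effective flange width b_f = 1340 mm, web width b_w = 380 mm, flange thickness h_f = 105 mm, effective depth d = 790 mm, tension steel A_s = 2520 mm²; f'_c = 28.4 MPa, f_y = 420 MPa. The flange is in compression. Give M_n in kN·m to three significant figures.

M_n ≈ 819 kN·m

Tension: T = A_s f_y = 2520 × 420 = 1058400 N.
Try a within the flange: a = T/(0.85 f'_c b_f) = 1058400/(0.85 × 28.4 × 1340) = 32.72 mm.
Since a = 32.72 ≤ h_f = 105 mm, the stress block lies entirely in the flange; analyse as a rectangular beam of width b_f.
M_n = T(d − a/2) = 1058400 × (790 − 16.36) = 818.82 × 10⁶ N·mm.
M_n = 818.82 kN·m.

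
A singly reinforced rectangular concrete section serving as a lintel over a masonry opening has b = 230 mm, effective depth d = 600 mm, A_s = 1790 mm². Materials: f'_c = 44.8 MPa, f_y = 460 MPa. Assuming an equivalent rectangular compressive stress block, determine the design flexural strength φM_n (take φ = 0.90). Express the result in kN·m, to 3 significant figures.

T = A_s f_y = 1790 × 460 = 823400 N = 823.4 kN.
From C = T: a = T/(0.85 f'_c b) = 823400/(0.85 × 44.8 × 230) = 94.01 mm.
M_n = T(d − a/2) = 823.4 kN × (600 − 47.005) mm = 455.34 kN·m.
φM_n = 0.90 × 455.34 = 409.81 kN·m.

φM_n ≈ 410 kN·m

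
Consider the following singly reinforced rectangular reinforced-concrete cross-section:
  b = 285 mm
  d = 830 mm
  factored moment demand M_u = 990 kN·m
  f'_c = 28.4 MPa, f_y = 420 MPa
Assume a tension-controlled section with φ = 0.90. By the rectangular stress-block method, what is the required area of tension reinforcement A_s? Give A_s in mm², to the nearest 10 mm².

A_s ≈ 3640 mm²

M_n = M_u/φ = 990/0.90 = 1100 kN·m.
With M_n = 0.85 f'_c a b (d − a/2), solve the quadratic for a:
a = d − √(d² − 2M_n/(0.85 f'_c b)) = 830 − √(830² − 2 × 1100×10⁶/(0.85 × 28.4 × 285)) = 222.44 mm.
A_s = 0.85 f'_c a b / f_y = 0.85 × 28.4 × 222.44 × 285 / 420 = 3643.7 mm².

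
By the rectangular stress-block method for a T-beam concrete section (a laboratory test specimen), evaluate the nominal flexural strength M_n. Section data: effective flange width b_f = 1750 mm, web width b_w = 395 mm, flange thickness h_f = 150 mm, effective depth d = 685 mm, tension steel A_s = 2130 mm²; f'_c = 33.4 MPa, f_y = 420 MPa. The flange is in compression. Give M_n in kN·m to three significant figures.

M_n ≈ 605 kN·m

Tension: T = A_s f_y = 2130 × 420 = 894600 N.
Try a within the flange: a = T/(0.85 f'_c b_f) = 894600/(0.85 × 33.4 × 1750) = 18.01 mm.
Since a = 18.01 ≤ h_f = 150 mm, the stress block lies entirely in the flange; analyse as a rectangular beam of width b_f.
M_n = T(d − a/2) = 894600 × (685 − 9.005) = 604.75 × 10⁶ N·mm.
M_n = 604.75 kN·m.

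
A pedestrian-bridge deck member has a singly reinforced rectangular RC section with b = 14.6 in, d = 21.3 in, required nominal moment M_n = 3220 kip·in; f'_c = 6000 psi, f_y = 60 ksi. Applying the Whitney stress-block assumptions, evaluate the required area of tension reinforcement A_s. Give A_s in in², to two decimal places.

A_s ≈ 2.65 in²

From M_n = 0.85 f'_c a b (d − a/2):
a = d − √(d² − 2M_n/(0.85 f'_c b)) = 21.3 − √(21.3² − 2 × 3220/(0.85 × 6 × 14.6)) = 2.138 in.
A_s = 0.85 f'_c a b / f_y = 0.85 × 6 × 2.138 × 14.6 / 60 = 2.653 in².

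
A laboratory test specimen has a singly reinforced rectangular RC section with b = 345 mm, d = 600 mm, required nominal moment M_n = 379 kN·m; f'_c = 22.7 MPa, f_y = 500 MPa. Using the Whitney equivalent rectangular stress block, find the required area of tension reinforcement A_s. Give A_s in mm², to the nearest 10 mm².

A_s ≈ 1380 mm²

With M_n = 0.85 f'_c a b (d − a/2), solve the quadratic for a:
a = d − √(d² − 2M_n/(0.85 f'_c b)) = 600 − √(600² − 2 × 379×10⁶/(0.85 × 22.7 × 345)) = 103.88 mm.
A_s = 0.85 f'_c a b / f_y = 0.85 × 22.7 × 103.88 × 345 / 500 = 1383.0 mm².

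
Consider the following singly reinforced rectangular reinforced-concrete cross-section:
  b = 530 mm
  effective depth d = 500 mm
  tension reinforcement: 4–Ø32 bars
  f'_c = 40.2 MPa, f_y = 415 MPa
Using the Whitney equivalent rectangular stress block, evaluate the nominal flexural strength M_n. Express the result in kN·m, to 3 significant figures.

A_s = 4 × 804 = 3216 mm².
T = A_s f_y = 3216 × 415 = 1334640 N = 1334.64 kN.
From C = T: a = T/(0.85 f'_c b) = 1334640/(0.85 × 40.2 × 530) = 73.70 mm.
M_n = T(d − a/2) = 1334.64 kN × (500 − 36.85) mm = 618.14 kN·m.

M_n ≈ 618 kN·m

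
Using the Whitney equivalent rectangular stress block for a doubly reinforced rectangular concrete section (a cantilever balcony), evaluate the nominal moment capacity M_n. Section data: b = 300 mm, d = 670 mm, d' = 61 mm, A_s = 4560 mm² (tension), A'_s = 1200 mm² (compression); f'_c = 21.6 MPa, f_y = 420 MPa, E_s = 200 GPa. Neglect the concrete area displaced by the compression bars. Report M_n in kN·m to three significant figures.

M_n ≈ 1070 kN·m

Assume both tension and compression steel yield.
Net tension couple steel: A_s − A'_s = 3360 mm².
a = (A_s − A'_s) f_y / (0.85 f'_c b) = 1411200/(0.85 × 21.6 × 300) = 256.21 mm.
c = a/β₁ = 256.21/0.85 = 301.42 mm; ε'_s = 0.003(c − d')/c = 0.0024 ≥ f_y/E_s = 0.0021, so compression steel does yield.
M_n = (A_s − A'_s) f_y (d − a/2) + A'_s f_y (d − d') = [1411200 × (670 − 128.105) + 504000 × (670 − 61)] × 10⁻⁶ = 764.72 + 306.94 = 1071.66 kN·m.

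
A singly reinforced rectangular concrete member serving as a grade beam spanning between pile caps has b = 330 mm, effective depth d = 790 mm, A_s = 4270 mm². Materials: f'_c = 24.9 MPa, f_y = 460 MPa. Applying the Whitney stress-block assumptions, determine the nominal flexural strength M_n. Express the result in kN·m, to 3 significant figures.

T = A_s f_y = 4270 × 460 = 1964200 N = 1964.2 kN.
From C = T: a = T/(0.85 f'_c b) = 1964200/(0.85 × 24.9 × 330) = 281.22 mm.
M_n = T(d − a/2) = 1964.2 kN × (790 − 140.61) mm = 1275.53 kN·m.

M_n ≈ 1280 kN·m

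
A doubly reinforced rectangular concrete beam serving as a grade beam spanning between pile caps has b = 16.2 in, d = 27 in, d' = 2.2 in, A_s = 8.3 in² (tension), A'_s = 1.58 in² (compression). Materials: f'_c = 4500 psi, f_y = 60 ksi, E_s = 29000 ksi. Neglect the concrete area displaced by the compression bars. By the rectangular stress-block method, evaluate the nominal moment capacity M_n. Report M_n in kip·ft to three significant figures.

M_n ≈ 994 kip·ft

Assume both steels yield.
a = (A_s − A'_s) f_y/(0.85 f'_c b) = (8.3 − 1.58) × 60/(0.85 × 4.5 × 16.2) = 6.507 in.
c = a/β₁ = 6.507/0.825 = 7.887 in; ε'_s = 0.003(c − d')/c = 0.0022 ≥ ε_y = 0.0021, so the compression steel yields.
M_n = (A_s − A'_s) f_y (d − a/2) + A'_s f_y (d − d') = 403.2 × (27 − 3.2535) + 94.8 × (27 − 2.2) = 9574.6 + 2351.0 = 11925.6 kip·in = 11925.6/12 = 993.80 kip·ft.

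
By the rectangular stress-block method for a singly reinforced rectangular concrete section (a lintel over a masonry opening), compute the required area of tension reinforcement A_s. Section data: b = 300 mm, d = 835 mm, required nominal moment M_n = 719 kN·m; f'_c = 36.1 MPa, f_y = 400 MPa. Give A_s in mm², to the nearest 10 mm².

A_s ≈ 2290 mm²

With M_n = 0.85 f'_c a b (d − a/2), solve the quadratic for a:
a = d − √(d² − 2M_n/(0.85 f'_c b)) = 835 − √(835² − 2 × 719×10⁶/(0.85 × 36.1 × 300)) = 99.46 mm.
A_s = 0.85 f'_c a b / f_y = 0.85 × 36.1 × 99.46 × 300 / 400 = 2288.9 mm².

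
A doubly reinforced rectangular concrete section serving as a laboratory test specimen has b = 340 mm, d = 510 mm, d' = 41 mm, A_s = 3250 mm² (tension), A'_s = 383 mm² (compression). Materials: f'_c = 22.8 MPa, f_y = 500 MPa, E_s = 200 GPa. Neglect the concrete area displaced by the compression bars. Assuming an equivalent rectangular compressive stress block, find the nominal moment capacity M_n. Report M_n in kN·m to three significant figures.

Assume both tension and compression steel yield.
Net tension couple steel: A_s − A'_s = 2867 mm².
a = (A_s − A'_s) f_y / (0.85 f'_c b) = 1433500/(0.85 × 22.8 × 340) = 217.55 mm.
c = a/β₁ = 217.55/0.85 = 255.94 mm; ε'_s = 0.003(c − d')/c = 0.0025 ≥ f_y/E_s = 0.0025, so compression steel does yield.
M_n = (A_s − A'_s) f_y (d − a/2) + A'_s f_y (d − d') = [1433500 × (510 − 108.775) + 191500 × (510 − 41)] × 10⁻⁶ = 575.16 + 89.81 = 664.97 kN·m.

M_n ≈ 665 kN·m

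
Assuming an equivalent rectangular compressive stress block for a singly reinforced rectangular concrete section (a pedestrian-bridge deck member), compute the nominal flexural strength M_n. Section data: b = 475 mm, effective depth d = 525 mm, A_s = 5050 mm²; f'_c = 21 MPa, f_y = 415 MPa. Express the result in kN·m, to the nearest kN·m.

T = A_s f_y = 5050 × 415 = 2095750 N = 2095.75 kN.
From C = T: a = T/(0.85 f'_c b) = 2095750/(0.85 × 21 × 475) = 247.18 mm.
M_n = T(d − a/2) = 2095.75 kN × (525 − 123.59) mm = 841.26 kN·m.

M_n ≈ 841 kN·m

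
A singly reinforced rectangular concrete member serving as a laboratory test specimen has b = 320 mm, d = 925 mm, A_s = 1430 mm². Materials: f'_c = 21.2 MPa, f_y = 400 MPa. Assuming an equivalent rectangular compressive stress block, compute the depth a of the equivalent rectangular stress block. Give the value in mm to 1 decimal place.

a ≈ 99.2 mm

T = A_s f_y = 1430 × 400 = 572000 N = 572 kN.
Setting C = 0.85 f'_c a b equal to T: a = 572000/(0.85 × 21.2 × 320) = 99.2 mm.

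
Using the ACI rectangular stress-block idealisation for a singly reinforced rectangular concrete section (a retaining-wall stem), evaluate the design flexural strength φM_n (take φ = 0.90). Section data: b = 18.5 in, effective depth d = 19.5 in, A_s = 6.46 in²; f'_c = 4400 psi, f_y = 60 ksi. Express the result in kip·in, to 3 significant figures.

T = A_s f_y = 6.46 × 60 = 387.6 kips.
a = T/(0.85 f'_c b) = 387.6/(0.85 × 4.4 × 18.5) = 5.602 in.
M_n = T(d − a/2) = 387.6 × (19.5 − 2.801) = 6472.5 kip·in.
φM_n = 0.90 × 6472.5 = 5825.3 kip·in.

φM_n ≈ 5830 kip·in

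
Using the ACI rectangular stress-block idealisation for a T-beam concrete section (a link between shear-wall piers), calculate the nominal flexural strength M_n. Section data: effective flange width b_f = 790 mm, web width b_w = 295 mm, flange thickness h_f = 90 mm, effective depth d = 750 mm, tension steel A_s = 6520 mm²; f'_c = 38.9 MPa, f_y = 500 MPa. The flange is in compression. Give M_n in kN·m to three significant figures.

Tension: T = A_s f_y = 6520 × 500 = 3260000 N.
Try a within the flange: a = T/(0.85 f'_c b_f) = 3260000/(0.85 × 38.9 × 790) = 124.80 mm.
a = 124.80 > h_f = 90 mm: the block extends into the web. Split into flange-overhang and web parts.
C_f = 0.85 f'_c (b_f − b_w) h_f = 0.85 × 38.9 × (790 − 295) × 90 = 1473046 N.
Remaining web compression depth: a_w = (T − C_f)/(0.85 f'_c b_w) = (3260000 − 1473046)/(0.85 × 38.9 × 295) = 183.20 mm.
M_n = C_f(d − h_f/2) + (T − C_f)(d − a_w/2) = 1473046 × (750 − 45) + 1786954 × (750 − 91.6) = 1038.50 + 1176.53 = 2215.03 × 10⁶ N·mm.
M_n = 2215.03 kN·m.

M_n ≈ 2220 kN·m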